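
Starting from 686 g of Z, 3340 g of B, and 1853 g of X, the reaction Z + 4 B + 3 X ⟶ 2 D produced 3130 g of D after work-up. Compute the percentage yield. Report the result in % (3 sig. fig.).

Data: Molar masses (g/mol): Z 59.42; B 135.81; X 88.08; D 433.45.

n(Z) = 686.0 / 59.42 = 11.54 mol
n(B) = 3340 / 135.81 = 24.59 mol
n(X) = 1853 / 88.08 = 21.04 mol
n/ν for Z = 11.54/1 = 11.54
n/ν for B = 24.59/4 = 6.148
n/ν for X = 21.04/3 = 7.013
Smallest n/ν is B → limiting reagent.
theoretical n(D) = (2/4) × 24.59 = 12.30 mol → 5331 g
% yield = 3130 / 5331 × 100 = 58.71 %

58.7 %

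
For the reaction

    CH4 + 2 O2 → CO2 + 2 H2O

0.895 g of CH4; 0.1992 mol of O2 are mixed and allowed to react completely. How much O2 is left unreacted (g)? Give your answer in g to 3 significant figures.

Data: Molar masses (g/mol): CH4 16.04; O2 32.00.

2.80 g

n(CH4) = 0.8950 / 16.04 = 0.05580 mol
n(O2) = 0.1992 mol
n/ν for CH4 = 0.05580/1 = 0.05580
n/ν for O2 = 0.1992/2 = 0.09960
Smallest n/ν is CH4 → limiting reagent.
O2 consumed = (2/1) × 0.05580 = 0.1116 mol
O2 remaining = 0.1992 − 0.1116 = 0.08760 mol
mass = 0.08760 × 32.00 = 2.803 g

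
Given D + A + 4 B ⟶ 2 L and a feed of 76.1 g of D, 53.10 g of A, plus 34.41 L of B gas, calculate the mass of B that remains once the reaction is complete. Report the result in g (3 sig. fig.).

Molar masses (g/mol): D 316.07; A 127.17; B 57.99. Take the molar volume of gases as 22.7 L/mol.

n(D) = 76.10 / 316.07 = 0.2408 mol
n(A) = 53.10 / 127.17 = 0.4176 mol
n(B) = 34.41 / 22.7 = 1.516 mol
n/ν for D = 0.2408/1 = 0.2408
n/ν for A = 0.4176/1 = 0.4176
n/ν for B = 1.516/4 = 0.3790
Smallest n/ν is D → limiting reagent.
B consumed = (4/1) × 0.2408 = 0.9632 mol
B remaining = 1.516 − 0.9632 = 0.5528 mol
mass = 0.5528 × 57.99 = 32.06 g

32.1 g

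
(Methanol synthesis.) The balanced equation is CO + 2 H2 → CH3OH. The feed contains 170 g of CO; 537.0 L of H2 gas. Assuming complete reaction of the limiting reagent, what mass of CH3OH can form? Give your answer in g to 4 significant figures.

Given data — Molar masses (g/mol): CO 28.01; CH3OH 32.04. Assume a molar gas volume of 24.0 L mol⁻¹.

194.5 g

n(CO) = 170.0 / 28.01 = 6.069 mol
n(H2) = 537.0 / 24.0 = 22.38 mol
n/ν for CO = 6.069/1 = 6.069
n/ν for H2 = 22.38/2 = 11.19
Smallest n/ν is CO → limiting reagent.
n(CH3OH) = (1/1) × 6.069 = 6.069 mol
mass = 6.069 × 32.04 = 194.5 g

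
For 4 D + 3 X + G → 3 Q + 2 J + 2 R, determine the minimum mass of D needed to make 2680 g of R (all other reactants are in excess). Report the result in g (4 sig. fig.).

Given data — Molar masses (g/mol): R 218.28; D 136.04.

n(R) = 2680 / 218.28 = 12.28 mol
n(D) = (4/2) × 12.28 = 24.56 mol
mass = 24.56 × 136.04 = 3341 g

3341 g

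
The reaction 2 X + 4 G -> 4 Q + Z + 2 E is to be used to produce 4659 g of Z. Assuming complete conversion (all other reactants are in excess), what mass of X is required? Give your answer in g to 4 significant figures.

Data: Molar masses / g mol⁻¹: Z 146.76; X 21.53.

1367 g

n(Z) = 4659 / 146.76 = 31.75 mol
n(X) = (2/1) × 31.75 = 63.50 mol
mass = 63.50 × 21.53 = 1367 g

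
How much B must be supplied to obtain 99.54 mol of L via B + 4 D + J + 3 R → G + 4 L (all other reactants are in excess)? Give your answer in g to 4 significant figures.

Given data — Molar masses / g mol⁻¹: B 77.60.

n(L) = 99.54 mol
n(B) = (1/4) × 99.54 = 24.89 mol
mass = 24.89 × 77.60 = 1931 g

1931 g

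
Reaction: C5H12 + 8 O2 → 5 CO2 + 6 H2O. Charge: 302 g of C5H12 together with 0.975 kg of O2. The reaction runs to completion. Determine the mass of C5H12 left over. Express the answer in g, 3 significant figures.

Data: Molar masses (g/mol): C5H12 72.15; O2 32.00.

n(C5H12) = 302.0 / 72.15 = 4.186 mol
n(O2) = 0.9750×1000 / 32.00 = 30.47 mol
n/ν for C5H12 = 4.186/1 = 4.186
n/ν for O2 = 30.47/8 = 3.809
Smallest n/ν is O2 → limiting reagent.
C5H12 consumed = (1/8) × 30.47 = 3.809 mol
C5H12 remaining = 4.186 − 3.809 = 0.3770 mol
mass = 0.3770 × 72.15 = 27.20 g

27.2 g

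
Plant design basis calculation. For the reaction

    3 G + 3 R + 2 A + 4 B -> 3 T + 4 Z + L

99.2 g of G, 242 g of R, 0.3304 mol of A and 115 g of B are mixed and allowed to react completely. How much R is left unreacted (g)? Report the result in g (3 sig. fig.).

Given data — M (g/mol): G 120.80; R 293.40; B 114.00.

n(G) = 99.20 / 120.80 = 0.8212 mol
n(R) = 242.0 / 293.40 = 0.8248 mol
n(A) = 0.3304 mol
n(B) = 115.0 / 114.00 = 1.009 mol
n/ν for G = 0.8212/3 = 0.2737
n/ν for R = 0.8248/3 = 0.2749
n/ν for A = 0.3304/2 = 0.1652
n/ν for B = 1.009/4 = 0.2523
Smallest n/ν is A → limiting reagent.
R consumed = (3/2) × 0.3304 = 0.4956 mol
R remaining = 0.8248 − 0.4956 = 0.3292 mol
mass = 0.3292 × 293.40 = 96.59 g

96.6 g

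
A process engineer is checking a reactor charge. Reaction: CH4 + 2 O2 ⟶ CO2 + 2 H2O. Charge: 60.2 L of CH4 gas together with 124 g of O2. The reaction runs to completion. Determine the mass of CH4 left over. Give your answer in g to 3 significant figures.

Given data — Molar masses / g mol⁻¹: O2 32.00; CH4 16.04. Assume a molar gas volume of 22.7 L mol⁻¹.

n(CH4) = 60.20 / 22.7 = 2.652 mol
n(O2) = 124.0 / 32.00 = 3.875 mol
n/ν for CH4 = 2.652/1 = 2.652
n/ν for O2 = 3.875/2 = 1.938
Smallest n/ν is O2 → limiting reagent.
CH4 consumed = (1/2) × 3.875 = 1.938 mol
CH4 remaining = 2.652 − 1.938 = 0.7140 mol
mass = 0.7140 × 16.04 = 11.45 g

11.5 g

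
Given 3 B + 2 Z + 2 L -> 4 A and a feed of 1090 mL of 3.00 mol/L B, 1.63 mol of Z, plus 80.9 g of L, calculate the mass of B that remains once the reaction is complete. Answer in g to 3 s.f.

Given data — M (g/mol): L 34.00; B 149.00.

123 g

n(B) = 3.00 × 1090/1000 = 3.270 mol
n(Z) = 1.630 mol
n(L) = 80.90 / 34.00 = 2.379 mol
n/ν → B: 1.090, Z: 0.8150, L: 1.190; Z is limiting.
B consumed = (3/2) × 1.630 = 2.445 mol
B remaining = 3.270 − 2.445 = 0.8250 mol
mass = 0.8250 × 149.00 = 122.9 g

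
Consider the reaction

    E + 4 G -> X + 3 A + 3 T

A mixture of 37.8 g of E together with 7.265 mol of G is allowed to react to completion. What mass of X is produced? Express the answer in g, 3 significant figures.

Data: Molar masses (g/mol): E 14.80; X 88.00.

160 g

n(E) = 37.80 / 14.80 = 2.554 mol
n(G) = 7.265 mol
n/ν → E: 2.554, G: 1.816; G is limiting.
n(X) = (1/4) × 7.265 = 1.816 mol
mass = 1.816 × 88.00 = 159.8 g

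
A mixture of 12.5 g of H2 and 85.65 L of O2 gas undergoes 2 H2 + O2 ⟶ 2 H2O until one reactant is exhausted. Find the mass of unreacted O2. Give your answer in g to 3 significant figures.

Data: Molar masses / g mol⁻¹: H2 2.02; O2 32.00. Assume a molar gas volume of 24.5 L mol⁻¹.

12.9 g

n(H2) = 12.50 / 2.02 = 6.188 mol
n(O2) = 85.65 / 24.5 = 3.496 mol
n/ν → H2: 3.094, O2: 3.496; H2 is limiting.
O2 consumed = (1/2) × 6.188 = 3.094 mol
O2 remaining = 3.496 − 3.094 = 0.4020 mol
mass = 0.4020 × 32.00 = 12.86 g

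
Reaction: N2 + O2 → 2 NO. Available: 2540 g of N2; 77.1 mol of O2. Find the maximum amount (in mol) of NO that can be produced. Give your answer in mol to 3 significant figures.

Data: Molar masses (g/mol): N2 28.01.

154 mol

n(N2) = 2540 / 28.01 = 90.68 mol
n(O2) = 77.10 mol
n/ν for N2 = 90.68/1 = 90.68
n/ν for O2 = 77.10/1 = 77.10
Smallest n/ν is O2 → limiting reagent.
n(NO) = (2/1) × 77.10 = 154.2 mol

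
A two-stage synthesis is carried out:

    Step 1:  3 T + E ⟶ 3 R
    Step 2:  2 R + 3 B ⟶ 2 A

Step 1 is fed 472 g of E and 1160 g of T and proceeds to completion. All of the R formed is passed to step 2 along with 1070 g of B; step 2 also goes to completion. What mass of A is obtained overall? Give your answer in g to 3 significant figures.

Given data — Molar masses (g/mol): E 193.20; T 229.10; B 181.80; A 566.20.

2220 g

Step 1:
n(E) = 472.0 / 193.20 = 2.443 mol
n(T) = 1160 / 229.10 = 5.063 mol
n/ν for E = 2.443/1 = 2.443
n/ν for T = 5.063/3 = 1.688
Smallest n/ν is T → limiting reagent.
n(R) produced = (3/3) × 5.063 = 5.063 mol
Step 2:
n(R) available = 5.063 mol
n(B) = 1070 / 181.80 = 5.886 mol
n/ν for R = 5.063/2 = 2.532
n/ν for B = 5.886/3 = 1.962
Smallest n/ν is B → limiting reagent.
n(A) = (2/3) × 5.886 = 3.924 mol
mass = 3.924 × 566.20 = 2222 g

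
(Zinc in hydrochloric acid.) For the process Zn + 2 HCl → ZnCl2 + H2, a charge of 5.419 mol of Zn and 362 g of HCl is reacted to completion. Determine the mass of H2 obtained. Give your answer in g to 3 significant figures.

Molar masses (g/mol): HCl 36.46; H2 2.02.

n(Zn) = 5.419 mol
n(HCl) = 362.0 / 36.46 = 9.929 mol
n/ν → Zn: 5.419, HCl: 4.965; HCl is limiting.
n(H2) = (1/2) × 9.929 = 4.965 mol
mass = 4.965 × 2.02 = 10.03 g

10.0 g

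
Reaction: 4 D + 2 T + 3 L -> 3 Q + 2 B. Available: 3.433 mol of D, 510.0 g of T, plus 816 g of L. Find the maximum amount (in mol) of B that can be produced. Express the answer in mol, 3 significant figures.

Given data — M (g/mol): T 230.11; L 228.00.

n(D) = 3.433 mol
n(T) = 510.0 / 230.11 = 2.216 mol
n(L) = 816.0 / 228.00 = 3.579 mol
n/ν for D = 3.433/4 = 0.8583
n/ν for T = 2.216/2 = 1.108
n/ν for L = 3.579/3 = 1.193
Smallest n/ν is D → limiting reagent.
n(B) = (2/4) × 3.433 = 1.717 mol

1.72 mol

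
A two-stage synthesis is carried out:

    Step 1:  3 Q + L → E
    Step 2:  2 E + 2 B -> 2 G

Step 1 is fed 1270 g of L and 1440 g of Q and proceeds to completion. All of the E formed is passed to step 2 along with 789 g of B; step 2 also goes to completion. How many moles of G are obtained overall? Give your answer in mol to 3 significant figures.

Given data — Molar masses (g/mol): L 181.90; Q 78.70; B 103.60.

Step 1:
n(L) = 1270 / 181.90 = 6.982 mol
n(Q) = 1440 / 78.70 = 18.30 mol
n/ν → L: 6.982, Q: 6.100; Q is limiting.
n(E) produced = (1/3) × 18.30 = 6.100 mol
Step 2:
n(E) available = 6.100 mol
n(B) = 789.0 / 103.60 = 7.616 mol
n/ν → E: 3.050, B: 3.808; E is limiting.
n(G) = (2/2) × 6.100 = 6.100 mol

6.10 mol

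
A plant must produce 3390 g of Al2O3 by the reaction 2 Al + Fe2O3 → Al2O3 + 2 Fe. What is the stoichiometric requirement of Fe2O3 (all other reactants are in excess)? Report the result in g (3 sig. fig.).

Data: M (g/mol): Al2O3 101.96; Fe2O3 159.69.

n(Al2O3) = 3390 / 101.96 = 33.25 mol
n(Fe2O3) = (1/1) × 33.25 = 33.25 mol
mass = 33.25 × 159.69 = 5310 g

5310 g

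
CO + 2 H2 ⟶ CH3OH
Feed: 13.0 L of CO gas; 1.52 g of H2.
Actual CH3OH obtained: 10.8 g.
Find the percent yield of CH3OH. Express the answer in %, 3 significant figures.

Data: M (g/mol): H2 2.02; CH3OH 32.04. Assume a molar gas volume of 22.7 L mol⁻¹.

89.6 %

n(CO) = 13.00 / 22.7 = 0.5727 mol
n(H2) = 1.520 / 2.02 = 0.7525 mol
n/ν for CO = 0.5727/1 = 0.5727
n/ν for H2 = 0.7525/2 = 0.3763
Smallest n/ν is H2 → limiting reagent.
theoretical n(CH3OH) = (1/2) × 0.7525 = 0.3763 mol → 12.06 g
% yield = 10.8 / 12.06 × 100 = 89.55 %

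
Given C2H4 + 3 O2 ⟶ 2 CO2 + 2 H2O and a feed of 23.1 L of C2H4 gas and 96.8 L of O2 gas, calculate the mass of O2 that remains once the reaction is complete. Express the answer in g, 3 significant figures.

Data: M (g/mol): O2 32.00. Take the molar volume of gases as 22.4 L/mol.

n(C2H4) = 23.10 / 22.4 = 1.031 mol
n(O2) = 96.80 / 22.4 = 4.321 mol
n/ν → C2H4: 1.031, O2: 1.440; C2H4 is limiting.
O2 consumed = (3/1) × 1.031 = 3.093 mol
O2 remaining = 4.321 − 3.093 = 1.228 mol
mass = 1.228 × 32.00 = 39.30 g

39.3 g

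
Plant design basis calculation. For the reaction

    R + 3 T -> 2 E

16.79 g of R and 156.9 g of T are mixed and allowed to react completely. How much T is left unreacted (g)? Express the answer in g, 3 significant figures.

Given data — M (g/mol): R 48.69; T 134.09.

18.2 g

n(R) = 16.79 / 48.69 = 0.3448 mol
n(T) = 156.9 / 134.09 = 1.170 mol
n/ν → R: 0.3448, T: 0.3900; R is limiting.
T consumed = (3/1) × 0.3448 = 1.034 mol
T remaining = 1.170 − 1.034 = 0.1360 mol
mass = 0.1360 × 134.09 = 18.24 g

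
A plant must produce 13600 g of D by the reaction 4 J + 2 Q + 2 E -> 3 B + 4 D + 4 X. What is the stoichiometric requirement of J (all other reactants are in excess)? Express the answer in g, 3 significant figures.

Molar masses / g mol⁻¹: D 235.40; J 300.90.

n(D) = 13600 / 235.40 = 57.77 mol
n(J) = (4/4) × 57.77 = 57.77 mol
mass = 57.77 × 300.90 = 17380 g

17400 g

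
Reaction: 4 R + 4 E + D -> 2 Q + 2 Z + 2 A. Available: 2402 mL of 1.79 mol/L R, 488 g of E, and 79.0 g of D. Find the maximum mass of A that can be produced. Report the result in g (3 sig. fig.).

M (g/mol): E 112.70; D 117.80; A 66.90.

n(R) = 1.79 × 2402/1000 = 4.300 mol
n(E) = 488.0 / 112.70 = 4.330 mol
n(D) = 79.00 / 117.80 = 0.6706 mol
n/ν for R = 4.300/4 = 1.075
n/ν for E = 4.330/4 = 1.083
n/ν for D = 0.6706/1 = 0.6706
Smallest n/ν is D → limiting reagent.
n(A) = (2/1) × 0.6706 = 1.341 mol
mass = 1.341 × 66.90 = 89.71 g

89.7 g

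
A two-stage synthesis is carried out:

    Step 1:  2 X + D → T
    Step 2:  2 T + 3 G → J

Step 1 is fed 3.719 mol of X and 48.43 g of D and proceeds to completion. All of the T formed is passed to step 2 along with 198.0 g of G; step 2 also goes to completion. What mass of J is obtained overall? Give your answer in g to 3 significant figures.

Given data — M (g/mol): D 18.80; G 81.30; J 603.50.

490 g

Step 1:
n(X) = 3.719 mol
n(D) = 48.43 / 18.80 = 2.576 mol
n/ν for X = 3.719/2 = 1.860
n/ν for D = 2.576/1 = 2.576
Smallest n/ν is X → limiting reagent.
n(T) produced = (1/2) × 3.719 = 1.860 mol
Step 2:
n(T) available = 1.860 mol
n(G) = 198.0 / 81.30 = 2.435 mol
n/ν for T = 1.860/2 = 0.9300
n/ν for G = 2.435/3 = 0.8117
Smallest n/ν is G → limiting reagent.
n(J) = (1/3) × 2.435 = 0.8117 mol
mass = 0.8117 × 603.50 = 489.9 g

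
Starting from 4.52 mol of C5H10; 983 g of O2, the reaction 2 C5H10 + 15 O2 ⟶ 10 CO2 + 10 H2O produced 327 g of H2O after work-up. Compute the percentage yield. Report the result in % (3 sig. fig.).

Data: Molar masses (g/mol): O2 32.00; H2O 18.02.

n(C5H10) = 4.520 mol
n(O2) = 983.0 / 32.00 = 30.72 mol
n/ν for C5H10 = 4.520/2 = 2.260
n/ν for O2 = 30.72/15 = 2.048
Smallest n/ν is O2 → limiting reagent.
theoretical n(H2O) = (10/15) × 30.72 = 20.48 mol → 369.0 g
% yield = 327 / 369.0 × 100 = 88.62 %

88.6 %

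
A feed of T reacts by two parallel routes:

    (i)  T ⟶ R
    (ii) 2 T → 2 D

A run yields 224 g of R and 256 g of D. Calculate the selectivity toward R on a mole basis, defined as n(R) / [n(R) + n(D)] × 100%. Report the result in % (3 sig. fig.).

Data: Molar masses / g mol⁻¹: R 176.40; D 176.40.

n(R) = 224 / 176.40 = 1.270 mol
n(D) = 256 / 176.40 = 1.451 mol
selectivity = 1.270/(1.270+1.451) × 100 = 46.67 %

46.7 %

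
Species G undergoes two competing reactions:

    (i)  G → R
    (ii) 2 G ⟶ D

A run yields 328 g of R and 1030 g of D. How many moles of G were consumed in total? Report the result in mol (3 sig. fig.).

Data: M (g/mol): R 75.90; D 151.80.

17.9 mol

n(R) = 328 / 75.90 = 4.321 mol
n(D) = 1030 / 151.80 = 6.785 mol
n(G) via (i) = (1/1)×4.321 = 4.321 mol
n(G) via (ii) = (2/1)×6.785 = 13.57 mol
total n(G) = 4.321 + 13.57 = 17.89 mol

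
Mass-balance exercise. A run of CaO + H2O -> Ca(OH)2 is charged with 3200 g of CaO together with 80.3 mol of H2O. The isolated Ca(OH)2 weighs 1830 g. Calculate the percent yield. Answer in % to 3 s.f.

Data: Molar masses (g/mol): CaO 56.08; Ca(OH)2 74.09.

n(CaO) = 3200 / 56.08 = 57.06 mol
n(H2O) = 80.30 mol
n/ν → CaO: 57.06, H2O: 80.30; CaO is limiting.
theoretical n(Ca(OH)2) = (1/1) × 57.06 = 57.06 mol → 4228 g
% yield = 1830 / 4228 × 100 = 43.28 %

43.3 %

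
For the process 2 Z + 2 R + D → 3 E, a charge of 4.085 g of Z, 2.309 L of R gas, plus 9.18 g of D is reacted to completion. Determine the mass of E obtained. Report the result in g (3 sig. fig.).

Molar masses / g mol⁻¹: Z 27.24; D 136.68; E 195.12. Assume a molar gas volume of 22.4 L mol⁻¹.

30.2 g

n(Z) = 4.085 / 27.24 = 0.1500 mol
n(R) = 2.309 / 22.4 = 0.1031 mol
n(D) = 9.180 / 136.68 = 0.06716 mol
n/ν for Z = 0.1500/2 = 0.07500
n/ν for R = 0.1031/2 = 0.05155
n/ν for D = 0.06716/1 = 0.06716
Smallest n/ν is R → limiting reagent.
n(E) = (3/2) × 0.1031 = 0.1547 mol
mass = 0.1547 × 195.12 = 30.19 g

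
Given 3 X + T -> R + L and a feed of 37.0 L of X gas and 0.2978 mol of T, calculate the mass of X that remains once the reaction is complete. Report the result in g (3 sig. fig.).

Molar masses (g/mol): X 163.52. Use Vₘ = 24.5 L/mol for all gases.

n(X) = 37.00 / 24.5 = 1.510 mol
n(T) = 0.2978 mol
n/ν for X = 1.510/3 = 0.5033
n/ν for T = 0.2978/1 = 0.2978
Smallest n/ν is T → limiting reagent.
X consumed = (3/1) × 0.2978 = 0.8934 mol
X remaining = 1.510 − 0.8934 = 0.6166 mol
mass = 0.6166 × 163.52 = 100.8 g

101 g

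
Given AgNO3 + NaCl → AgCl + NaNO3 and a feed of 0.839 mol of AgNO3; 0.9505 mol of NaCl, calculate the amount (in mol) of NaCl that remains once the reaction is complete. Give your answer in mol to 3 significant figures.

n(AgNO3) = 0.8390 mol
n(NaCl) = 0.9505 mol
n/ν for AgNO3 = 0.8390/1 = 0.8390
n/ν for NaCl = 0.9505/1 = 0.9505
Smallest n/ν is AgNO3 → limiting reagent.
NaCl consumed = (1/1) × 0.8390 = 0.8390 mol
NaCl remaining = 0.9505 − 0.8390 = 0.1115 mol

0.112 mol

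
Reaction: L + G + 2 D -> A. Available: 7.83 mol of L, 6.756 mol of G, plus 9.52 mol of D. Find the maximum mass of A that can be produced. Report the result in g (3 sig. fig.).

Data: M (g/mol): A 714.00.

n(L) = 7.830 mol
n(G) = 6.756 mol
n(D) = 9.520 mol
n/ν → L: 7.830, G: 6.756, D: 4.760; D is limiting.
n(A) = (1/2) × 9.520 = 4.760 mol
mass = 4.760 × 714.00 = 3399 g

3400 g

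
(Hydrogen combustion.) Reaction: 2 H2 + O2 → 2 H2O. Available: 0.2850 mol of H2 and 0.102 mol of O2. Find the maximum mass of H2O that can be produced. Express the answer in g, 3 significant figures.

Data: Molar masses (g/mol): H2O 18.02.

n(H2) = 0.2850 mol
n(O2) = 0.1020 mol
n/ν → H2: 0.1425, O2: 0.1020; O2 is limiting.
n(H2O) = (2/1) × 0.1020 = 0.2040 mol
mass = 0.2040 × 18.02 = 3.676 g

3.68 g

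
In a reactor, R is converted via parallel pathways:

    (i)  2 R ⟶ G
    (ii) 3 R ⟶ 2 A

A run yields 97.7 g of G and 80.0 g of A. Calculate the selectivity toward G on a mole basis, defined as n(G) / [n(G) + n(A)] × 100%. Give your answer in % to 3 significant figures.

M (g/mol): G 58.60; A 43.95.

47.8 %

n(G) = 97.7 / 58.60 = 1.667 mol
n(A) = 80.0 / 43.95 = 1.820 mol
selectivity = 1.667/(1.667+1.820) × 100 = 47.81 %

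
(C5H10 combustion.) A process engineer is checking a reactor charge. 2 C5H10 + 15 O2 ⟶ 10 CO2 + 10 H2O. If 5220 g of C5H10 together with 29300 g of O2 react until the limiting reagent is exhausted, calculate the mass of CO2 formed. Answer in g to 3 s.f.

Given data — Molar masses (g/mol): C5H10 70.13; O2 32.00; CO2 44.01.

16400 g

n(C5H10) = 5220 / 70.13 = 74.43 mol
n(O2) = 29300 / 32.00 = 915.6 mol
n/ν → C5H10: 37.22, O2: 61.04; C5H10 is limiting.
n(CO2) = (10/2) × 74.43 = 372.2 mol
mass = 372.2 × 44.01 = 16380 g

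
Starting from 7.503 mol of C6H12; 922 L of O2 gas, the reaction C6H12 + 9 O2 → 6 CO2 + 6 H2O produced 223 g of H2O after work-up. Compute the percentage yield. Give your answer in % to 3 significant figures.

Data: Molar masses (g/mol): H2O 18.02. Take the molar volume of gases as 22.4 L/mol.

n(C6H12) = 7.503 mol
n(O2) = 922.0 / 22.4 = 41.16 mol
n/ν → C6H12: 7.503, O2: 4.573; O2 is limiting.
theoretical n(H2O) = (6/9) × 41.16 = 27.44 mol → 494.5 g
% yield = 223 / 494.5 × 100 = 45.10 %

45.1 %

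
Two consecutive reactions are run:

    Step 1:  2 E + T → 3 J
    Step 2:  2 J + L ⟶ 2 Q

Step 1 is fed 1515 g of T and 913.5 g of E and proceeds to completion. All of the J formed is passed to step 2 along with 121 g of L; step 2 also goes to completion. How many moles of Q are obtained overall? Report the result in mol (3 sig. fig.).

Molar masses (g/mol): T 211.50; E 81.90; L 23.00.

10.5 mol

Step 1:
n(T) = 1515 / 211.50 = 7.163 mol
n(E) = 913.5 / 81.90 = 11.15 mol
n/ν for T = 7.163/1 = 7.163
n/ν for E = 11.15/2 = 5.575
Smallest n/ν is E → limiting reagent.
n(J) produced = (3/2) × 11.15 = 16.73 mol
Step 2:
n(J) available = 16.73 mol
n(L) = 121.0 / 23.00 = 5.261 mol
n/ν for J = 16.73/2 = 8.365
n/ν for L = 5.261/1 = 5.261
Smallest n/ν is L → limiting reagent.
n(Q) = (2/1) × 5.261 = 10.52 mol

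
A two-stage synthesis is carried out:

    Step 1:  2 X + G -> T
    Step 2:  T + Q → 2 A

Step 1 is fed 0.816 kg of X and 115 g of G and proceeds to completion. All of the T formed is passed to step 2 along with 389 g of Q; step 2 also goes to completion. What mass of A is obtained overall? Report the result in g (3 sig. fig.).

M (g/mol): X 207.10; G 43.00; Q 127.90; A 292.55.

Step 1:
n(X) = 0.8160×1000 / 207.10 = 3.940 mol
n(G) = 115.0 / 43.00 = 2.674 mol
n/ν for X = 3.940/2 = 1.970
n/ν for G = 2.674/1 = 2.674
Smallest n/ν is X → limiting reagent.
n(T) produced = (1/2) × 3.940 = 1.970 mol
Step 2:
n(T) available = 1.970 mol
n(Q) = 389.0 / 127.90 = 3.041 mol
n/ν for T = 1.970/1 = 1.970
n/ν for Q = 3.041/1 = 3.041
Smallest n/ν is T → limiting reagent.
n(A) = (2/1) × 1.970 = 3.940 mol
mass = 3.940 × 292.55 = 1153 g

1150 g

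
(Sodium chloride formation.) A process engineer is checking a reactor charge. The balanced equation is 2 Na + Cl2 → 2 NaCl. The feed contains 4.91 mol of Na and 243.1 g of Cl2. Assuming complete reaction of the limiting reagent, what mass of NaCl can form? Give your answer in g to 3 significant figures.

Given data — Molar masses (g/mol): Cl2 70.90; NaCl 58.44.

287 g

n(Na) = 4.910 mol
n(Cl2) = 243.1 / 70.90 = 3.429 mol
n/ν for Na = 4.910/2 = 2.455
n/ν for Cl2 = 3.429/1 = 3.429
Smallest n/ν is Na → limiting reagent.
n(NaCl) = (2/2) × 4.910 = 4.910 mol
mass = 4.910 × 58.44 = 286.9 g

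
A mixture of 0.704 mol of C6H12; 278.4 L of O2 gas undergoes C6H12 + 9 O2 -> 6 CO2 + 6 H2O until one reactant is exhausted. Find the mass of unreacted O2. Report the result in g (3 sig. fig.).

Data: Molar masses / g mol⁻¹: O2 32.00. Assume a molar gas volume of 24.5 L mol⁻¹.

161 g

n(C6H12) = 0.7040 mol
n(O2) = 278.4 / 24.5 = 11.36 mol
n/ν → C6H12: 0.7040, O2: 1.262; C6H12 is limiting.
O2 consumed = (9/1) × 0.7040 = 6.336 mol
O2 remaining = 11.36 − 6.336 = 5.024 mol
mass = 5.024 × 32.00 = 160.8 g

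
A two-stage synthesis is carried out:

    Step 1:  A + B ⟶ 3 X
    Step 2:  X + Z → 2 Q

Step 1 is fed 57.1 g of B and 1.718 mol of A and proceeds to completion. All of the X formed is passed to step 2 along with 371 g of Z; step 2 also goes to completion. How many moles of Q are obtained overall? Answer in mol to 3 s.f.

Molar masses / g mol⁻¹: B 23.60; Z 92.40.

Step 1:
n(B) = 57.10 / 23.60 = 2.419 mol
n(A) = 1.718 mol
n/ν for B = 2.419/1 = 2.419
n/ν for A = 1.718/1 = 1.718
Smallest n/ν is A → limiting reagent.
n(X) produced = (3/1) × 1.718 = 5.154 mol
Step 2:
n(X) available = 5.154 mol
n(Z) = 371.0 / 92.40 = 4.015 mol
n/ν for X = 5.154/1 = 5.154
n/ν for Z = 4.015/1 = 4.015
Smallest n/ν is Z → limiting reagent.
n(Q) = (2/1) × 4.015 = 8.030 mol

8.03 mol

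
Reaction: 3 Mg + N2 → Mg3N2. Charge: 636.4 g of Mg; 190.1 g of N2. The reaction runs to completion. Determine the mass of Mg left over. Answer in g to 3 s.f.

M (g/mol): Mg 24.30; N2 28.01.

n(Mg) = 636.4 / 24.30 = 26.19 mol
n(N2) = 190.1 / 28.01 = 6.787 mol
n/ν → Mg: 8.730, N2: 6.787; N2 is limiting.
Mg consumed = (3/1) × 6.787 = 20.36 mol
Mg remaining = 26.19 − 20.36 = 5.830 mol
mass = 5.830 × 24.30 = 141.7 g

142 g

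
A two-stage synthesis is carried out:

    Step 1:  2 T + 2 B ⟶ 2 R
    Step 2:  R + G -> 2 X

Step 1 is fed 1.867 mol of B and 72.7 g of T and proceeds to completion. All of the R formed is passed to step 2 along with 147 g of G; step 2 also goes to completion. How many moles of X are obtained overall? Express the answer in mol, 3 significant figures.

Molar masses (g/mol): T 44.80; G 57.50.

Step 1:
n(B) = 1.867 mol
n(T) = 72.70 / 44.80 = 1.623 mol
n/ν for B = 1.867/2 = 0.9335
n/ν for T = 1.623/2 = 0.8115
Smallest n/ν is T → limiting reagent.
n(R) produced = (2/2) × 1.623 = 1.623 mol
Step 2:
n(R) available = 1.623 mol
n(G) = 147.0 / 57.50 = 2.557 mol
n/ν for R = 1.623/1 = 1.623
n/ν for G = 2.557/1 = 2.557
Smallest n/ν is R → limiting reagent.
n(X) = (2/1) × 1.623 = 3.246 mol

3.25 mol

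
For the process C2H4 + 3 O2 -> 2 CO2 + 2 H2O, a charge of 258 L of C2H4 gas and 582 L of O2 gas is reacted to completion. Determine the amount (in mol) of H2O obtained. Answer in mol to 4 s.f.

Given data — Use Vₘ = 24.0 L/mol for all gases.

16.17 mol

n(C2H4) = 258.0 / 24.0 = 10.75 mol
n(O2) = 582.0 / 24.0 = 24.25 mol
n/ν → C2H4: 10.75, O2: 8.083; O2 is limiting.
n(H2O) = (2/3) × 24.25 = 16.17 mol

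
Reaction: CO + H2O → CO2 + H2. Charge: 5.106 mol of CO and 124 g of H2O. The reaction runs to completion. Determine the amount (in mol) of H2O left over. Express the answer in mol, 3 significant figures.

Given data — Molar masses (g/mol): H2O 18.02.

n(CO) = 5.106 mol
n(H2O) = 124.0 / 18.02 = 6.881 mol
n/ν for CO = 5.106/1 = 5.106
n/ν for H2O = 6.881/1 = 6.881
Smallest n/ν is CO → limiting reagent.
H2O consumed = (1/1) × 5.106 = 5.106 mol
H2O remaining = 6.881 − 5.106 = 1.775 mol

1.78 mol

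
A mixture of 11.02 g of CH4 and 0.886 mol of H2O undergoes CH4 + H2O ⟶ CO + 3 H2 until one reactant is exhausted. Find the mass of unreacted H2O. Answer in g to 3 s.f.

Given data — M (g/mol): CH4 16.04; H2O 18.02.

n(CH4) = 11.02 / 16.04 = 0.6870 mol
n(H2O) = 0.8860 mol
n/ν for CH4 = 0.6870/1 = 0.6870
n/ν for H2O = 0.8860/1 = 0.8860
Smallest n/ν is CH4 → limiting reagent.
H2O consumed = (1/1) × 0.6870 = 0.6870 mol
H2O remaining = 0.8860 − 0.6870 = 0.1990 mol
mass = 0.1990 × 18.02 = 3.586 g

3.59 g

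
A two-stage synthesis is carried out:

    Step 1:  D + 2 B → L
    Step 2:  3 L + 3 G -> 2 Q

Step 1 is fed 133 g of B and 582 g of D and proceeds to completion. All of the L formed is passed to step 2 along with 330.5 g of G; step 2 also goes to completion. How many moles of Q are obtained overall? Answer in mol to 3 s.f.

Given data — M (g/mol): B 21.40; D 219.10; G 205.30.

1.07 mol

Step 1:
n(B) = 133.0 / 21.40 = 6.215 mol
n(D) = 582.0 / 219.10 = 2.656 mol
n/ν for B = 6.215/2 = 3.108
n/ν for D = 2.656/1 = 2.656
Smallest n/ν is D → limiting reagent.
n(L) produced = (1/1) × 2.656 = 2.656 mol
Step 2:
n(L) available = 2.656 mol
n(G) = 330.5 / 205.30 = 1.610 mol
n/ν for L = 2.656/3 = 0.8853
n/ν for G = 1.610/3 = 0.5367
Smallest n/ν is G → limiting reagent.
n(Q) = (2/3) × 1.610 = 1.073 mol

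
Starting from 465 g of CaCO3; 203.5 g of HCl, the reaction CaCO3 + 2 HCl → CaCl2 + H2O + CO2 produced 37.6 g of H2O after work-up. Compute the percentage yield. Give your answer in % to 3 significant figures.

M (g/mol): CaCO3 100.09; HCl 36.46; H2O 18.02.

74.8 %

n(CaCO3) = 465.0 / 100.09 = 4.646 mol
n(HCl) = 203.5 / 36.46 = 5.581 mol
n/ν → CaCO3: 4.646, HCl: 2.791; HCl is limiting.
theoretical n(H2O) = (1/2) × 5.581 = 2.791 mol → 50.29 g
% yield = 37.6 / 50.29 × 100 = 74.77 %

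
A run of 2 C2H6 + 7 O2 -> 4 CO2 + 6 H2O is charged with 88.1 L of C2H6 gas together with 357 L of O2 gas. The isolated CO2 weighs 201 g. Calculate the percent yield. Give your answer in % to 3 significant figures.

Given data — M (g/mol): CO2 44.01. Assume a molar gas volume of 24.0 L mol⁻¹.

62.2 %

n(C2H6) = 88.10 / 24.0 = 3.671 mol
n(O2) = 357.0 / 24.0 = 14.88 mol
n/ν for C2H6 = 3.671/2 = 1.836
n/ν for O2 = 14.88/7 = 2.126
Smallest n/ν is C2H6 → limiting reagent.
theoretical n(CO2) = (4/2) × 3.671 = 7.342 mol → 323.1 g
% yield = 201 / 323.1 × 100 = 62.21 %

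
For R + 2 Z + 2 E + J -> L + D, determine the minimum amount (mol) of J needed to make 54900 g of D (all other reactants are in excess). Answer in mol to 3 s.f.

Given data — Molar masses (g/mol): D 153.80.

357 mol

n(D) = 54900 / 153.80 = 357.0 mol
n(J) = (1/1) × 357.0 = 357.0 mol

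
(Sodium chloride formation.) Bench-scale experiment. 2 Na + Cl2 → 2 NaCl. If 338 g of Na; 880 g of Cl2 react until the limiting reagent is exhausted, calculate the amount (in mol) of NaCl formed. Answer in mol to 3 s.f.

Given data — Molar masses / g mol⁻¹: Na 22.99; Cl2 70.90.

14.7 mol

n(Na) = 338.0 / 22.99 = 14.70 mol
n(Cl2) = 880.0 / 70.90 = 12.41 mol
n/ν → Na: 7.350, Cl2: 12.41; Na is limiting.
n(NaCl) = (2/2) × 14.70 = 14.70 mol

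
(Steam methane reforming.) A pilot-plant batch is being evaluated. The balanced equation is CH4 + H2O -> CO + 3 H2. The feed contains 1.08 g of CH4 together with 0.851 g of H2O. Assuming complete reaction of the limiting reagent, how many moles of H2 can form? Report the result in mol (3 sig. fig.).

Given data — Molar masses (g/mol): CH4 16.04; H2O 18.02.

n(CH4) = 1.080 / 16.04 = 0.06733 mol
n(H2O) = 0.8510 / 18.02 = 0.04723 mol
n/ν for CH4 = 0.06733/1 = 0.06733
n/ν for H2O = 0.04723/1 = 0.04723
Smallest n/ν is H2O → limiting reagent.
n(H2) = (3/1) × 0.04723 = 0.1417 mol

0.142 mol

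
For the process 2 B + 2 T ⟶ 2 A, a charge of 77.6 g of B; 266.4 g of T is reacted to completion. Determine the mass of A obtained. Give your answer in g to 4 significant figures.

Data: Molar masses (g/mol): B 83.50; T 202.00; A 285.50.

265.3 g

n(B) = 77.60 / 83.50 = 0.9293 mol
n(T) = 266.4 / 202.00 = 1.319 mol
n/ν for B = 0.9293/2 = 0.4647
n/ν for T = 1.319/2 = 0.6595
Smallest n/ν is B → limiting reagent.
n(A) = (2/2) × 0.9293 = 0.9293 mol
mass = 0.9293 × 285.50 = 265.3 g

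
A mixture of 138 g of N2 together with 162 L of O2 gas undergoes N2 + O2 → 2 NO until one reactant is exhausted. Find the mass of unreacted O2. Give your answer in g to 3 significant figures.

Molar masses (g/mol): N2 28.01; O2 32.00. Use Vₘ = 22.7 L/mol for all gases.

70.7 g

n(N2) = 138.0 / 28.01 = 4.927 mol
n(O2) = 162.0 / 22.7 = 7.137 mol
n/ν for N2 = 4.927/1 = 4.927
n/ν for O2 = 7.137/1 = 7.137
Smallest n/ν is N2 → limiting reagent.
O2 consumed = (1/1) × 4.927 = 4.927 mol
O2 remaining = 7.137 − 4.927 = 2.210 mol
mass = 2.210 × 32.00 = 70.72 g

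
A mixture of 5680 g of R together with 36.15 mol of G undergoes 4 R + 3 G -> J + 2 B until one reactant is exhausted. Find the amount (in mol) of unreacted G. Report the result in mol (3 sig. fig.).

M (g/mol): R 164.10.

n(R) = 5680 / 164.10 = 34.61 mol
n(G) = 36.15 mol
n/ν for R = 34.61/4 = 8.653
n/ν for G = 36.15/3 = 12.05
Smallest n/ν is R → limiting reagent.
G consumed = (3/4) × 34.61 = 25.96 mol
G remaining = 36.15 − 25.96 = 10.19 mol

10.2 mol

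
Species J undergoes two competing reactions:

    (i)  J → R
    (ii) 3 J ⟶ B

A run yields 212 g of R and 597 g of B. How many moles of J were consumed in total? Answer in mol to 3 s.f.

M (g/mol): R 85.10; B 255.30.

n(R) = 212 / 85.10 = 2.491 mol
n(B) = 597 / 255.30 = 2.338 mol
n(J) via (i) = (1/1)×2.491 = 2.491 mol
n(J) via (ii) = (3/1)×2.338 = 7.014 mol
total n(J) = 2.491 + 7.014 = 9.505 mol

9.51 mol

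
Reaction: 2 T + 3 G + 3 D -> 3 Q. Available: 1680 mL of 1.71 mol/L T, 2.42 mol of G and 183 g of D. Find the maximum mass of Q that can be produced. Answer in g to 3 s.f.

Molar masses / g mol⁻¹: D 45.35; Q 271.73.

n(T) = 1.71 × 1680/1000 = 2.873 mol
n(G) = 2.420 mol
n(D) = 183.0 / 45.35 = 4.035 mol
n/ν for T = 2.873/2 = 1.437
n/ν for G = 2.420/3 = 0.8067
n/ν for D = 4.035/3 = 1.345
Smallest n/ν is G → limiting reagent.
n(Q) = (3/3) × 2.420 = 2.420 mol
mass = 2.420 × 271.73 = 657.6 g

658 g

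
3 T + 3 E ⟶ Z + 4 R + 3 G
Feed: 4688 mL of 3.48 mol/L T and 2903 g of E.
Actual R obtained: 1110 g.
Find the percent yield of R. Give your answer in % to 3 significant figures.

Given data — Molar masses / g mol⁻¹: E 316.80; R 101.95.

89.1 %

n(T) = 3.48 × 4688/1000 = 16.31 mol
n(E) = 2903 / 316.80 = 9.164 mol
n/ν for T = 16.31/3 = 5.437
n/ν for E = 9.164/3 = 3.055
Smallest n/ν is E → limiting reagent.
theoretical n(R) = (4/3) × 9.164 = 12.22 mol → 1246 g
% yield = 1110 / 1246 × 100 = 89.09 %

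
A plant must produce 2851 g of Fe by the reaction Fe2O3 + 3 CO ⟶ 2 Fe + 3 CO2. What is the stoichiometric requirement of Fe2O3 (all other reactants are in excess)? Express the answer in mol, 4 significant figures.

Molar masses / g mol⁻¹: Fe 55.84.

n(Fe) = 2851 / 55.84 = 51.06 mol
n(Fe2O3) = (1/2) × 51.06 = 25.53 mol

25.53 mol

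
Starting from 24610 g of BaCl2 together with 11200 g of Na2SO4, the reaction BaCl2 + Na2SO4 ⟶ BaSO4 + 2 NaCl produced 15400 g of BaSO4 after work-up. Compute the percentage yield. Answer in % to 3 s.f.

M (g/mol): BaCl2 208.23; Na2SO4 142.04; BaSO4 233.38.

n(BaCl2) = 24610 / 208.23 = 118.2 mol
n(Na2SO4) = 11200 / 142.04 = 78.85 mol
n/ν for BaCl2 = 118.2/1 = 118.2
n/ν for Na2SO4 = 78.85/1 = 78.85
Smallest n/ν is Na2SO4 → limiting reagent.
theoretical n(BaSO4) = (1/1) × 78.85 = 78.85 mol → 18400 g
% yield = 15400 / 18400 × 100 = 83.70 %

83.7 %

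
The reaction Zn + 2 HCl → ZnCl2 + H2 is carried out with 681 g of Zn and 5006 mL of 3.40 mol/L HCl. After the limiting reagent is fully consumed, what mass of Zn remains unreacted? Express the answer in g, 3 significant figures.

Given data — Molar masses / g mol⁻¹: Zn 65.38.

125 g

n(Zn) = 681.0 / 65.38 = 10.42 mol
n(HCl) = 3.40 × 5006/1000 = 17.02 mol
n/ν → Zn: 10.42, HCl: 8.510; HCl is limiting.
Zn consumed = (1/2) × 17.02 = 8.510 mol
Zn remaining = 10.42 − 8.510 = 1.910 mol
mass = 1.910 × 65.38 = 124.9 g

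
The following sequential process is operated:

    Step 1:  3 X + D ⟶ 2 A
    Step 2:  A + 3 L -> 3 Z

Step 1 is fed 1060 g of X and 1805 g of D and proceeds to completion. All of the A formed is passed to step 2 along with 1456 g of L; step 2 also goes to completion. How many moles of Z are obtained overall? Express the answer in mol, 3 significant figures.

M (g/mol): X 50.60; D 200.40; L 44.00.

Step 1:
n(X) = 1060 / 50.60 = 20.95 mol
n(D) = 1805 / 200.40 = 9.007 mol
n/ν for X = 20.95/3 = 6.983
n/ν for D = 9.007/1 = 9.007
Smallest n/ν is X → limiting reagent.
n(A) produced = (2/3) × 20.95 = 13.97 mol
Step 2:
n(A) available = 13.97 mol
n(L) = 1456 / 44.00 = 33.09 mol
n/ν for A = 13.97/1 = 13.97
n/ν for L = 33.09/3 = 11.03
Smallest n/ν is L → limiting reagent.
n(Z) = (3/3) × 33.09 = 33.09 mol

33.1 mol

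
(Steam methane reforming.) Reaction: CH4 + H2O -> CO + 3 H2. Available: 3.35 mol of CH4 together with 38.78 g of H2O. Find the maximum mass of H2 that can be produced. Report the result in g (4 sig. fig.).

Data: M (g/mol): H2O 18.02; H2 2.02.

13.04 g

n(CH4) = 3.350 mol
n(H2O) = 38.78 / 18.02 = 2.152 mol
n/ν for CH4 = 3.350/1 = 3.350
n/ν for H2O = 2.152/1 = 2.152
Smallest n/ν is H2O → limiting reagent.
n(H2) = (3/1) × 2.152 = 6.456 mol
mass = 6.456 × 2.02 = 13.04 g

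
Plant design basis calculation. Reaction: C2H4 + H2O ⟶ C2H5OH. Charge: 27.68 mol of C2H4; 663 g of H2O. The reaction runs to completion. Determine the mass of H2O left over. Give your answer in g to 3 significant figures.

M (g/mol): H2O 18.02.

n(C2H4) = 27.68 mol
n(H2O) = 663.0 / 18.02 = 36.79 mol
n/ν → C2H4: 27.68, H2O: 36.79; C2H4 is limiting.
H2O consumed = (1/1) × 27.68 = 27.68 mol
H2O remaining = 36.79 − 27.68 = 9.110 mol
mass = 9.110 × 18.02 = 164.2 g

164 g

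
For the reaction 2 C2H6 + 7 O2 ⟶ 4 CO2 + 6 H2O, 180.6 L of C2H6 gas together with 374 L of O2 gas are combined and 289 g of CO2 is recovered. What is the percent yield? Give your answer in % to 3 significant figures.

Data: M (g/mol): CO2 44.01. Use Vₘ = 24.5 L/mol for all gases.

n(C2H6) = 180.6 / 24.5 = 7.371 mol
n(O2) = 374.0 / 24.5 = 15.27 mol
n/ν → C2H6: 3.686, O2: 2.181; O2 is limiting.
theoretical n(CO2) = (4/7) × 15.27 = 8.726 mol → 384.0 g
% yield = 289 / 384.0 × 100 = 75.26 %

75.3 %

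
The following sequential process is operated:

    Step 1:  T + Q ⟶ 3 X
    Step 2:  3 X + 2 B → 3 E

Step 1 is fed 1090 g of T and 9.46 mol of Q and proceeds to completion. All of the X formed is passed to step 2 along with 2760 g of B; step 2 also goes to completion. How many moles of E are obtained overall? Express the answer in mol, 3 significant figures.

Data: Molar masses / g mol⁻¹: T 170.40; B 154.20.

Step 1:
n(T) = 1090 / 170.40 = 6.397 mol
n(Q) = 9.460 mol
n/ν for T = 6.397/1 = 6.397
n/ν for Q = 9.460/1 = 9.460
Smallest n/ν is T → limiting reagent.
n(X) produced = (3/1) × 6.397 = 19.19 mol
Step 2:
n(X) available = 19.19 mol
n(B) = 2760 / 154.20 = 17.90 mol
n/ν for X = 19.19/3 = 6.397
n/ν for B = 17.90/2 = 8.950
Smallest n/ν is X → limiting reagent.
n(E) = (3/3) × 19.19 = 19.19 mol

19.2 mol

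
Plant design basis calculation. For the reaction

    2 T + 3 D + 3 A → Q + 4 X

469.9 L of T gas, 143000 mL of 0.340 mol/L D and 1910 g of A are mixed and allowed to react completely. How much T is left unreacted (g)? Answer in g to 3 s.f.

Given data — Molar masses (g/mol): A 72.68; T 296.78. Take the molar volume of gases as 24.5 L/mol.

493 g

n(T) = 469.9 / 24.5 = 19.18 mol
n(D) = 0.340 × 143000/1000 = 48.62 mol
n(A) = 1910 / 72.68 = 26.28 mol
n/ν for T = 19.18/2 = 9.590
n/ν for D = 48.62/3 = 16.21
n/ν for A = 26.28/3 = 8.760
Smallest n/ν is A → limiting reagent.
T consumed = (2/3) × 26.28 = 17.52 mol
T remaining = 19.18 − 17.52 = 1.660 mol
mass = 1.660 × 296.78 = 492.7 g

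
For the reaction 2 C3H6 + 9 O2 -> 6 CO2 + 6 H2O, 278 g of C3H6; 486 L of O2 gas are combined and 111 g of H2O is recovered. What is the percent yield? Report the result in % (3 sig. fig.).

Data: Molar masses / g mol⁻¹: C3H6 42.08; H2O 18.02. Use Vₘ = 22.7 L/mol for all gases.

n(C3H6) = 278.0 / 42.08 = 6.606 mol
n(O2) = 486.0 / 22.7 = 21.41 mol
n/ν for C3H6 = 6.606/2 = 3.303
n/ν for O2 = 21.41/9 = 2.379
Smallest n/ν is O2 → limiting reagent.
theoretical n(H2O) = (6/9) × 21.41 = 14.27 mol → 257.1 g
% yield = 111 / 257.1 × 100 = 43.17 %

43.2 %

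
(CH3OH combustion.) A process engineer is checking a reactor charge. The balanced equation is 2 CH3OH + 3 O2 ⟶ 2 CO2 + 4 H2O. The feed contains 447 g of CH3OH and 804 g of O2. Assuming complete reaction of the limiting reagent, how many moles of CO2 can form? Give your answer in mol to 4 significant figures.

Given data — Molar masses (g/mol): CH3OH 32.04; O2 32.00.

13.95 mol

n(CH3OH) = 447.0 / 32.04 = 13.95 mol
n(O2) = 804.0 / 32.00 = 25.13 mol
n/ν for CH3OH = 13.95/2 = 6.975
n/ν for O2 = 25.13/3 = 8.377
Smallest n/ν is CH3OH → limiting reagent.
n(CO2) = (2/2) × 13.95 = 13.95 mol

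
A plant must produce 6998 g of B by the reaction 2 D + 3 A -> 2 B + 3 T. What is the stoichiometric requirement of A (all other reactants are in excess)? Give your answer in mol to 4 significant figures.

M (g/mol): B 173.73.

60.42 mol

n(B) = 6998 / 173.73 = 40.28 mol
n(A) = (3/2) × 40.28 = 60.42 mol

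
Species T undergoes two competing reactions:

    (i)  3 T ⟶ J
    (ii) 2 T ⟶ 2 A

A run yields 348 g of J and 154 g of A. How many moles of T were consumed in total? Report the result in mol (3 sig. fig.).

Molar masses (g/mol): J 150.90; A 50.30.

n(J) = 348 / 150.90 = 2.306 mol
n(A) = 154 / 50.30 = 3.062 mol
n(T) via (i) = (3/1)×2.306 = 6.918 mol
n(T) via (ii) = (2/2)×3.062 = 3.062 mol
total n(T) = 6.918 + 3.062 = 9.980 mol

9.98 mol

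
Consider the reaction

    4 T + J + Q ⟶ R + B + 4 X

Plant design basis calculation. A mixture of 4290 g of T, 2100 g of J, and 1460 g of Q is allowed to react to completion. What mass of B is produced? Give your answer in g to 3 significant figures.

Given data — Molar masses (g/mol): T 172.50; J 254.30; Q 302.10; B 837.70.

n(T) = 4290 / 172.50 = 24.87 mol
n(J) = 2100 / 254.30 = 8.258 mol
n(Q) = 1460 / 302.10 = 4.833 mol
n/ν for T = 24.87/4 = 6.218
n/ν for J = 8.258/1 = 8.258
n/ν for Q = 4.833/1 = 4.833
Smallest n/ν is Q → limiting reagent.
n(B) = (1/1) × 4.833 = 4.833 mol
mass = 4.833 × 837.70 = 4049 g

4050 g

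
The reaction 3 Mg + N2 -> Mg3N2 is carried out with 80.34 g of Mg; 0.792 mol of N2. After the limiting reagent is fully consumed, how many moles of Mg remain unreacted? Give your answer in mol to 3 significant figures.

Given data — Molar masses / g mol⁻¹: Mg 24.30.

n(Mg) = 80.34 / 24.30 = 3.306 mol
n(N2) = 0.7920 mol
n/ν for Mg = 3.306/3 = 1.102
n/ν for N2 = 0.7920/1 = 0.7920
Smallest n/ν is N2 → limiting reagent.
Mg consumed = (3/1) × 0.7920 = 2.376 mol
Mg remaining = 3.306 − 2.376 = 0.9300 mol

0.930 mol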